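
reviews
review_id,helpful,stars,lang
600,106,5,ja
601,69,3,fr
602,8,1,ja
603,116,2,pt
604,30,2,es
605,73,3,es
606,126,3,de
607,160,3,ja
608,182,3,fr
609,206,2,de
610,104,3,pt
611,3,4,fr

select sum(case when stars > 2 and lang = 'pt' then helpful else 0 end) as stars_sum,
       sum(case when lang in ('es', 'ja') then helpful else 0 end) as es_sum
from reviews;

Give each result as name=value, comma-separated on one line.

[stars_sum: stars > 2 and lang = 'pt']
review_id=600: ✗
review_id=601: ✗
review_id=602: ✗
review_id=603: ✗
review_id=604: ✗
review_id=605: ✗
review_id=606: ✗
review_id=607: ✗
review_id=608: ✗
review_id=609: ✗
review_id=610: ✓ → 104
review_id=611: ✗
stars_sum = 104
—
[es_sum: lang in ('es', 'ja')]
review_id=600: ✓ → 106
review_id=601: ✗
review_id=602: ✓ → 8
review_id=603: ✗
review_id=604: ✓ → 30
review_id=605: ✓ → 73
review_id=606: ✗
review_id=607: ✓ → 160
review_id=608: ✗
review_id=609: ✗
review_id=610: ✗
review_id=611: ✗
es_sum = 106 + 8 + 30 + 73 + 160 = 377

stars_sum=104, es_sum=377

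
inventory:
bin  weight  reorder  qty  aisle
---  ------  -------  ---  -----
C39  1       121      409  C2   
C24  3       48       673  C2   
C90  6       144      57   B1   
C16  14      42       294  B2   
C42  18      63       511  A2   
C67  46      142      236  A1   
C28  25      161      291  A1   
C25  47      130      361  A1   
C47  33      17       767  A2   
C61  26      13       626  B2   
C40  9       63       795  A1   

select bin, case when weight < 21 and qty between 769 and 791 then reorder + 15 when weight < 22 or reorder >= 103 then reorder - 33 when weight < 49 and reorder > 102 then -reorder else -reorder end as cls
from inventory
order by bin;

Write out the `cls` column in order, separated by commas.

bin=C16: weight < 22 or reorder >= 103 → 9
bin=C24: weight < 22 or reorder >= 103 → 15
bin=C25: weight < 22 or reorder >= 103 → 97
bin=C28: weight < 22 or reorder >= 103 → 128
bin=C39: weight < 22 or reorder >= 103 → 88
bin=C40: weight < 22 or reorder >= 103 → 30
bin=C42: weight < 22 or reorder >= 103 → 30
bin=C47: ELSE → -17
bin=C61: ELSE → -13
bin=C67: weight < 22 or reorder >= 103 → 109
bin=C90: weight < 22 or reorder >= 103 → 111

9, 15, 97, 128, 88, 30, 30, -17, -13, 109, 111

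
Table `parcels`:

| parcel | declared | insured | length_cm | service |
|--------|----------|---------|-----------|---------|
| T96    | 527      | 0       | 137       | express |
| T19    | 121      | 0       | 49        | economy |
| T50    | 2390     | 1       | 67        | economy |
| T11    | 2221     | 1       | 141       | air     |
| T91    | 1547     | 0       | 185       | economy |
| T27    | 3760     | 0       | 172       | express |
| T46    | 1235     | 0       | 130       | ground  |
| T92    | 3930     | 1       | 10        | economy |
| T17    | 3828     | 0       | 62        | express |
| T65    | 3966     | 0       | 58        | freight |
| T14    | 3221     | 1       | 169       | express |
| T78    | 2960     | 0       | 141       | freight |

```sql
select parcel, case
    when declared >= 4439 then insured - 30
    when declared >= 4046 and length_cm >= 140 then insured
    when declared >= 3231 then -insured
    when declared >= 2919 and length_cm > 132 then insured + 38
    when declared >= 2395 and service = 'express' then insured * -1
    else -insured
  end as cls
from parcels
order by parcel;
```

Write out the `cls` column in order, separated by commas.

-1, 39, 0, 0, 0, 0, -1, 0, 38, 0, -1, 0

parcel=T11: ELSE → -1
parcel=T14: declared >= 2919 and length_cm > 132 → 39
parcel=T17: declared >= 3231 → 0
parcel=T19: ELSE → 0
parcel=T27: declared >= 3231 → 0
parcel=T46: ELSE → 0
parcel=T50: ELSE → -1
parcel=T65: declared >= 3231 → 0
parcel=T78: declared >= 2919 and length_cm > 132 → 38
parcel=T91: ELSE → 0
parcel=T92: declared >= 3231 → -1
parcel=T96: ELSE → 0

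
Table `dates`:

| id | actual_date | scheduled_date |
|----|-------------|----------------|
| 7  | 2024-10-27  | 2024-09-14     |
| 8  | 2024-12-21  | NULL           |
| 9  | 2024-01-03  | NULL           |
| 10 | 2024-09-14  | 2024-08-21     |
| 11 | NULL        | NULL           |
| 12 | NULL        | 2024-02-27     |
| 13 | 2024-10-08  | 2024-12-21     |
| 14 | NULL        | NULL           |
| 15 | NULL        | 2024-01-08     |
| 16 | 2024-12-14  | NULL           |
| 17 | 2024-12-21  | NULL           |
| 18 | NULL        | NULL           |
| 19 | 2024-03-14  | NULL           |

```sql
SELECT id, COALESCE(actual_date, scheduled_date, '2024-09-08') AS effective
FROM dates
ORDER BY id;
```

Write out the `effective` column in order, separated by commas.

2024-10-27, 2024-12-21, 2024-01-03, 2024-09-14, 2024-09-08, 2024-02-27, 2024-10-08, 2024-09-08, 2024-01-08, 2024-12-14, 2024-12-21, 2024-09-08, 2024-03-14

id=7: actual_date=2024-10-27 → 2024-10-27
id=8: actual_date=2024-12-21 → 2024-12-21
id=9: actual_date=2024-01-03 → 2024-01-03
id=10: actual_date=2024-09-14 → 2024-09-14
id=11: actual_date=NULL, scheduled_date=NULL, → literal 2024-09-08 → 2024-09-08
id=12: actual_date=NULL, scheduled_date=2024-02-27 → 2024-02-27
id=13: actual_date=2024-10-08 → 2024-10-08
id=14: actual_date=NULL, scheduled_date=NULL, → literal 2024-09-08 → 2024-09-08
id=15: actual_date=NULL, scheduled_date=2024-01-08 → 2024-01-08
id=16: actual_date=2024-12-14 → 2024-12-14
id=17: actual_date=2024-12-21 → 2024-12-21
id=18: actual_date=NULL, scheduled_date=NULL, → literal 2024-09-08 → 2024-09-08
id=19: actual_date=2024-03-14 → 2024-03-14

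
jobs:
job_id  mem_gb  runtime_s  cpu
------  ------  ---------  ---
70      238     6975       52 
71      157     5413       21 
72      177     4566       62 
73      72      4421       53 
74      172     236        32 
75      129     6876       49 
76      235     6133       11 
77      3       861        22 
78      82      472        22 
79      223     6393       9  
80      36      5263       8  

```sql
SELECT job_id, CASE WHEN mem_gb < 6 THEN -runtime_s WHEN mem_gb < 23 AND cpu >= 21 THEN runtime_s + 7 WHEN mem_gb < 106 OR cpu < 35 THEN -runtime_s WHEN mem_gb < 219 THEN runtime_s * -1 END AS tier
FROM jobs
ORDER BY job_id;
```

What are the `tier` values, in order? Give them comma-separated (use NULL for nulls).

NULL, -5413, -4566, -4421, -236, -6876, -6133, -861, -472, -6393, -5263

job_id=70: (no match → NULL) → NULL
job_id=71: mem_gb < 106 OR cpu < 35 → -5413
job_id=72: mem_gb < 219 → -4566
job_id=73: mem_gb < 106 OR cpu < 35 → -4421
job_id=74: mem_gb < 106 OR cpu < 35 → -236
job_id=75: mem_gb < 219 → -6876
job_id=76: mem_gb < 106 OR cpu < 35 → -6133
job_id=77: mem_gb < 6 → -861
job_id=78: mem_gb < 106 OR cpu < 35 → -472
job_id=79: mem_gb < 106 OR cpu < 35 → -6393
job_id=80: mem_gb < 106 OR cpu < 35 → -5263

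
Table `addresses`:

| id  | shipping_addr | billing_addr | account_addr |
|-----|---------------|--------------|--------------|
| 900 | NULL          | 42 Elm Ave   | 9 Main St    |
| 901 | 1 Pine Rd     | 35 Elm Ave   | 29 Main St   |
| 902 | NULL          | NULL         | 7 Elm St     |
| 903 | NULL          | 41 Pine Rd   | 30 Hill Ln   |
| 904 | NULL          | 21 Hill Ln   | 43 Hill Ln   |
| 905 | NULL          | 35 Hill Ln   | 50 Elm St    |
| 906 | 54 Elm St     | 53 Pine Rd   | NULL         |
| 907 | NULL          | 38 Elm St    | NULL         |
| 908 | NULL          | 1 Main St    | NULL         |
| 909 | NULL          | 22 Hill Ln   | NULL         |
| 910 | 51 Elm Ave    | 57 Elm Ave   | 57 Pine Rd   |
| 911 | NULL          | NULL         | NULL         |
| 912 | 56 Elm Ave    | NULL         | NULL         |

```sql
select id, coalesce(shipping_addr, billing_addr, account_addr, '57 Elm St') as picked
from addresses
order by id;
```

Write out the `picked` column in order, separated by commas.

42 Elm Ave, 1 Pine Rd, 7 Elm St, 41 Pine Rd, 21 Hill Ln, 35 Hill Ln, 54 Elm St, 38 Elm St, 1 Main St, 22 Hill Ln, 51 Elm Ave, 57 Elm St, 56 Elm Ave

id=900: shipping_addr=NULL, billing_addr=42 Elm Ave → 42 Elm Ave
id=901: shipping_addr=1 Pine Rd → 1 Pine Rd
id=902: shipping_addr=NULL, billing_addr=NULL, account_addr=7 Elm St → 7 Elm St
id=903: shipping_addr=NULL, billing_addr=41 Pine Rd → 41 Pine Rd
id=904: shipping_addr=NULL, billing_addr=21 Hill Ln → 21 Hill Ln
id=905: shipping_addr=NULL, billing_addr=35 Hill Ln → 35 Hill Ln
id=906: shipping_addr=54 Elm St → 54 Elm St
id=907: shipping_addr=NULL, billing_addr=38 Elm St → 38 Elm St
id=908: shipping_addr=NULL, billing_addr=1 Main St → 1 Main St
id=909: shipping_addr=NULL, billing_addr=22 Hill Ln → 22 Hill Ln
id=910: shipping_addr=51 Elm Ave → 51 Elm Ave
id=911: shipping_addr=NULL, billing_addr=NULL, account_addr=NULL, → literal 57 Elm St → 57 Elm St
id=912: shipping_addr=56 Elm Ave → 56 Elm Ave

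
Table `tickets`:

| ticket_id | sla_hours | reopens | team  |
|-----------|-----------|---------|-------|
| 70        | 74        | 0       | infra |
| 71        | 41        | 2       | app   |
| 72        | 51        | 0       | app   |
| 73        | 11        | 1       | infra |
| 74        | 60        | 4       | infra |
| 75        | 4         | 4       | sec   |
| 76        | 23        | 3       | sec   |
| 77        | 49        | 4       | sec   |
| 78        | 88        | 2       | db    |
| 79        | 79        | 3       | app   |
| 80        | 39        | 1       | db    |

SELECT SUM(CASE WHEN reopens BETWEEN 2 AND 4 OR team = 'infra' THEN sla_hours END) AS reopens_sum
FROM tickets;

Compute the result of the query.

ticket_id=70: ✓ → 74
ticket_id=71: ✓ → 41
ticket_id=72: ✗
ticket_id=73: ✓ → 11
ticket_id=74: ✓ → 60
ticket_id=75: ✓ → 4
ticket_id=76: ✓ → 23
ticket_id=77: ✓ → 49
ticket_id=78: ✓ → 88
ticket_id=79: ✓ → 79
ticket_id=80: ✗
reopens_sum = 74 + 41 + 11 + 60 + 4 + 23 + 49 + 88 + 79 = 429

429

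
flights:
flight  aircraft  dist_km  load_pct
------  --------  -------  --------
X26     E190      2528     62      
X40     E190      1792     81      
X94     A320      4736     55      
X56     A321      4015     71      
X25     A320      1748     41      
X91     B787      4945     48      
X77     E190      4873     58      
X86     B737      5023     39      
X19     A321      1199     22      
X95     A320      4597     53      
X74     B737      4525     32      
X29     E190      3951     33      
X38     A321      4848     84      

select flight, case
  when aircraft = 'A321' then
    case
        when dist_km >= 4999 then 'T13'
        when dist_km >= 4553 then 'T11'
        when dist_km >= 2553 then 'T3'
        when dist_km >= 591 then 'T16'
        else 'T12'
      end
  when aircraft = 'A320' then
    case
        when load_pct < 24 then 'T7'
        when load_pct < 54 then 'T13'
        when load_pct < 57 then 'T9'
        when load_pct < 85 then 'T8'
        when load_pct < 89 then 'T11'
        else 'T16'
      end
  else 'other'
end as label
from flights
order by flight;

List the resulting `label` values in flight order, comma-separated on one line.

T16, T13, other, other, T11, other, T3, other, other, other, other, T9, T13

flight=X19: aircraft='A321' → inner[dist_km >= 591] → T16
flight=X25: aircraft='A320' → inner[load_pct < 54] → T13
flight=X26: aircraft='E190' → outer ELSE → other
flight=X29: aircraft='E190' → outer ELSE → other
flight=X38: aircraft='A321' → inner[dist_km >= 4553] → T11
flight=X40: aircraft='E190' → outer ELSE → other
flight=X56: aircraft='A321' → inner[dist_km >= 2553] → T3
flight=X74: aircraft='B737' → outer ELSE → other
flight=X77: aircraft='E190' → outer ELSE → other
flight=X86: aircraft='B737' → outer ELSE → other
flight=X91: aircraft='B787' → outer ELSE → other
flight=X94: aircraft='A320' → inner[load_pct < 57] → T9
flight=X95: aircraft='A320' → inner[load_pct < 54] → T13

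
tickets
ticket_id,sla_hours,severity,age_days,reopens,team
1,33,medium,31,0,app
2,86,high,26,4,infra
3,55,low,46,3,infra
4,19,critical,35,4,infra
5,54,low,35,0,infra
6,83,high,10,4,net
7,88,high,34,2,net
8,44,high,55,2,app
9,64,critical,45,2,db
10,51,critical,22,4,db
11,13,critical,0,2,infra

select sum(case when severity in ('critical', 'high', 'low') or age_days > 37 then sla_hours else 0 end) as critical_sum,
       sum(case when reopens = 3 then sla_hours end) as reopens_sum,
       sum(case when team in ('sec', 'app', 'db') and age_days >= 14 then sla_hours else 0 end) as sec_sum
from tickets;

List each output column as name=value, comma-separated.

[critical_sum: severity in ('critical', 'high', 'low') or age_days > 37]
ticket_id=1: ✗
ticket_id=2: ✓ → 86
ticket_id=3: ✓ → 55
ticket_id=4: ✓ → 19
ticket_id=5: ✓ → 54
ticket_id=6: ✓ → 83
ticket_id=7: ✓ → 88
ticket_id=8: ✓ → 44
ticket_id=9: ✓ → 64
ticket_id=10: ✓ → 51
ticket_id=11: ✓ → 13
critical_sum = 86 + 55 + 19 + 54 + 83 + 88 + 44 + 64 + 51 + 13 = 557
—
[reopens_sum: reopens = 3]
ticket_id=1: ✗
ticket_id=2: ✗
ticket_id=3: ✓ → 55
ticket_id=4: ✗
ticket_id=5: ✗
ticket_id=6: ✗
ticket_id=7: ✗
ticket_id=8: ✗
ticket_id=9: ✗
ticket_id=10: ✗
ticket_id=11: ✗
reopens_sum = 55
—
[sec_sum: team in ('sec', 'app', 'db') and age_days >= 14]
ticket_id=1: ✓ → 33
ticket_id=2: ✗
ticket_id=3: ✗
ticket_id=4: ✗
ticket_id=5: ✗
ticket_id=6: ✗
ticket_id=7: ✗
ticket_id=8: ✓ → 44
ticket_id=9: ✓ → 64
ticket_id=10: ✓ → 51
ticket_id=11: ✗
sec_sum = 33 + 44 + 64 + 51 = 192

critical_sum=557, reopens_sum=55, sec_sum=192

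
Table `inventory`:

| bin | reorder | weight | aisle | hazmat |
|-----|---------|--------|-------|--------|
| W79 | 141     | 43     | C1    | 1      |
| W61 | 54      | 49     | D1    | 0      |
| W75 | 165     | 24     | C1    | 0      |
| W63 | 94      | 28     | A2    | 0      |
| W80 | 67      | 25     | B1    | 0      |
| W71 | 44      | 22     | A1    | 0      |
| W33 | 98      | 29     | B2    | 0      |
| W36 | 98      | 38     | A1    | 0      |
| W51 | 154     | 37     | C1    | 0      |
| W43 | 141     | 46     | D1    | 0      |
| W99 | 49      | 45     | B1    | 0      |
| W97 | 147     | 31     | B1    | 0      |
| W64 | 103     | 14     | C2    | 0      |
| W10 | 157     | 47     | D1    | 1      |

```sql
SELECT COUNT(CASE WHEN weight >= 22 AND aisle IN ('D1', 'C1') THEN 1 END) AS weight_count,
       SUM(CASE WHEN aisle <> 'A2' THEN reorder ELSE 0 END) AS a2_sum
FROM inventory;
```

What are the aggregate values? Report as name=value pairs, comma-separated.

[weight_count: weight >= 22 AND aisle IN ('D1', 'C1')]
bin=W79: ✓ → 1
bin=W61: ✓ → 1
bin=W75: ✓ → 1
bin=W63: ✗
bin=W80: ✗
bin=W71: ✗
bin=W33: ✗
bin=W36: ✗
bin=W51: ✓ → 1
bin=W43: ✓ → 1
bin=W99: ✗
bin=W97: ✗
bin=W64: ✗
bin=W10: ✓ → 1
weight_count = COUNT(1, 1, 1, 1, 1, 1) = 6
—
[a2_sum: aisle <> 'A2']
bin=W79: ✓ → 141
bin=W61: ✓ → 54
bin=W75: ✓ → 165
bin=W63: ✗
bin=W80: ✓ → 67
bin=W71: ✓ → 44
bin=W33: ✓ → 98
bin=W36: ✓ → 98
bin=W51: ✓ → 154
bin=W43: ✓ → 141
bin=W99: ✓ → 49
bin=W97: ✓ → 147
bin=W64: ✓ → 103
bin=W10: ✓ → 157
a2_sum = 141 + 54 + 165 + 67 + 44 + 98 + 98 + 154 + 141 + 49 + 147 + 103 + 157 = 1418

weight_count=6, a2_sum=1418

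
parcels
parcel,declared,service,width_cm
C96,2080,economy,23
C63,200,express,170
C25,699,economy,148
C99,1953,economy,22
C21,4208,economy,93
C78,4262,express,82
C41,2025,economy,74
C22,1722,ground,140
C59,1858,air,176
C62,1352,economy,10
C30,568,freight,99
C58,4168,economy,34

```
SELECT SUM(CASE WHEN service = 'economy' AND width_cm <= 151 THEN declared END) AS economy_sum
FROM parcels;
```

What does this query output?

parcel=C96: ✓ → 2080
parcel=C63: ✗
parcel=C25: ✓ → 699
parcel=C99: ✓ → 1953
parcel=C21: ✓ → 4208
parcel=C78: ✗
parcel=C41: ✓ → 2025
parcel=C22: ✗
parcel=C59: ✗
parcel=C62: ✓ → 1352
parcel=C30: ✗
parcel=C58: ✓ → 4168
economy_sum = 2080 + 699 + 1953 + 4208 + 2025 + 1352 + 4168 = 16485

16485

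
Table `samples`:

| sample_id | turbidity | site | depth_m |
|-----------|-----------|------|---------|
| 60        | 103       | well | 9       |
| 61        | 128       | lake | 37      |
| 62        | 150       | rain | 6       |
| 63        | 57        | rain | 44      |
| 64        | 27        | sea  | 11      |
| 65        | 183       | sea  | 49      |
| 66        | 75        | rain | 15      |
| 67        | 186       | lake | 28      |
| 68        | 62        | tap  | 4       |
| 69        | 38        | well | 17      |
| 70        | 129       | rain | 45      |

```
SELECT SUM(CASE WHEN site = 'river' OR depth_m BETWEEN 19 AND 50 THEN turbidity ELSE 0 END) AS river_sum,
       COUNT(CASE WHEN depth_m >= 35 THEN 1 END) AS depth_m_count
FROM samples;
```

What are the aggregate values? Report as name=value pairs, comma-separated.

river_sum=683, depth_m_count=4

[river_sum: site = 'river' OR depth_m BETWEEN 19 AND 50]
sample_id=60: ✗
sample_id=61: ✓ → 128
sample_id=62: ✗
sample_id=63: ✓ → 57
sample_id=64: ✗
sample_id=65: ✓ → 183
sample_id=66: ✗
sample_id=67: ✓ → 186
sample_id=68: ✗
sample_id=69: ✗
sample_id=70: ✓ → 129
river_sum = 128 + 57 + 183 + 186 + 129 = 683
—
[depth_m_count: depth_m >= 35]
sample_id=60: ✗
sample_id=61: ✓ → 1
sample_id=62: ✗
sample_id=63: ✓ → 1
sample_id=64: ✗
sample_id=65: ✓ → 1
sample_id=66: ✗
sample_id=67: ✗
sample_id=68: ✗
sample_id=69: ✗
sample_id=70: ✓ → 1
depth_m_count = COUNT(1, 1, 1, 1) = 4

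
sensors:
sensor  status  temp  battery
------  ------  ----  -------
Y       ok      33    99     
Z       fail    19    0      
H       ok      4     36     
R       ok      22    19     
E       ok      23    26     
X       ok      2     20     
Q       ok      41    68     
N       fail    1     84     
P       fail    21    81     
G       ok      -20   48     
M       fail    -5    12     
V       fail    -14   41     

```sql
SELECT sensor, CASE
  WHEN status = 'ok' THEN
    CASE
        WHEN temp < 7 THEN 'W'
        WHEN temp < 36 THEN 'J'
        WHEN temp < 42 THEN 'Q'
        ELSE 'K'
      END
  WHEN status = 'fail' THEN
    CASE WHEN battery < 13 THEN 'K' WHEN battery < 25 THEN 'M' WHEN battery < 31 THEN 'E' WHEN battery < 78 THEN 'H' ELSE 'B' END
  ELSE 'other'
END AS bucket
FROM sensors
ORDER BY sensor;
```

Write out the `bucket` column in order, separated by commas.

sensor=E: status='ok' → inner[temp < 36] → J
sensor=G: status='ok' → inner[temp < 7] → W
sensor=H: status='ok' → inner[temp < 7] → W
sensor=M: status='fail' → inner[battery < 13] → K
sensor=N: status='fail' → inner[ELSE] → B
sensor=P: status='fail' → inner[ELSE] → B
sensor=Q: status='ok' → inner[temp < 42] → Q
sensor=R: status='ok' → inner[temp < 36] → J
sensor=V: status='fail' → inner[battery < 78] → H
sensor=X: status='ok' → inner[temp < 7] → W
sensor=Y: status='ok' → inner[temp < 36] → J
sensor=Z: status='fail' → inner[battery < 13] → K

J, W, W, K, B, B, Q, J, H, W, J, K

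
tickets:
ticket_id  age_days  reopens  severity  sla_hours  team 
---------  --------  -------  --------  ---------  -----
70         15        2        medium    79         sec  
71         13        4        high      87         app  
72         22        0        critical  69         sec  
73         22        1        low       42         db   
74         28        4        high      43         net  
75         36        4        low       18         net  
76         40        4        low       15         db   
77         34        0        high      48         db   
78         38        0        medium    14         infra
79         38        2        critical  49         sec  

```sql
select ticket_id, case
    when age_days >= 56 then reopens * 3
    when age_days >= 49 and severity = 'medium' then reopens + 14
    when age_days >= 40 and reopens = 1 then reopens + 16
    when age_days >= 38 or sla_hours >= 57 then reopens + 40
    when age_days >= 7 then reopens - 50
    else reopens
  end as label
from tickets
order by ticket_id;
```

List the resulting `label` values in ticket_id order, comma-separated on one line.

ticket_id=70: age_days >= 38 or sla_hours >= 57 → 42
ticket_id=71: age_days >= 38 or sla_hours >= 57 → 44
ticket_id=72: age_days >= 38 or sla_hours >= 57 → 40
ticket_id=73: age_days >= 7 → -49
ticket_id=74: age_days >= 7 → -46
ticket_id=75: age_days >= 7 → -46
ticket_id=76: age_days >= 38 or sla_hours >= 57 → 44
ticket_id=77: age_days >= 7 → -50
ticket_id=78: age_days >= 38 or sla_hours >= 57 → 40
ticket_id=79: age_days >= 38 or sla_hours >= 57 → 42

42, 44, 40, -49, -46, -46, 44, -50, 40, 42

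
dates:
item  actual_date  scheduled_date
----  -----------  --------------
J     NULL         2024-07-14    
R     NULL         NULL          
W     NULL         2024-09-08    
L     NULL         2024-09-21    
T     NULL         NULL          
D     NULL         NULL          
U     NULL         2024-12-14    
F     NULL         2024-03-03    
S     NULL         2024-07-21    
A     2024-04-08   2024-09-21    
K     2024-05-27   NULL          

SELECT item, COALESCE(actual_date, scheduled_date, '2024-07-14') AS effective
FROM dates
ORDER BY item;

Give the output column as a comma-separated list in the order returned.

item=A: actual_date=2024-04-08 → 2024-04-08
item=D: actual_date=NULL, scheduled_date=NULL, → literal 2024-07-14 → 2024-07-14
item=F: actual_date=NULL, scheduled_date=2024-03-03 → 2024-03-03
item=J: actual_date=NULL, scheduled_date=2024-07-14 → 2024-07-14
item=K: actual_date=2024-05-27 → 2024-05-27
item=L: actual_date=NULL, scheduled_date=2024-09-21 → 2024-09-21
item=R: actual_date=NULL, scheduled_date=NULL, → literal 2024-07-14 → 2024-07-14
item=S: actual_date=NULL, scheduled_date=2024-07-21 → 2024-07-21
item=T: actual_date=NULL, scheduled_date=NULL, → literal 2024-07-14 → 2024-07-14
item=U: actual_date=NULL, scheduled_date=2024-12-14 → 2024-12-14
item=W: actual_date=NULL, scheduled_date=2024-09-08 → 2024-09-08

2024-04-08, 2024-07-14, 2024-03-03, 2024-07-14, 2024-05-27, 2024-09-21, 2024-07-14, 2024-07-21, 2024-07-14, 2024-12-14, 2024-09-08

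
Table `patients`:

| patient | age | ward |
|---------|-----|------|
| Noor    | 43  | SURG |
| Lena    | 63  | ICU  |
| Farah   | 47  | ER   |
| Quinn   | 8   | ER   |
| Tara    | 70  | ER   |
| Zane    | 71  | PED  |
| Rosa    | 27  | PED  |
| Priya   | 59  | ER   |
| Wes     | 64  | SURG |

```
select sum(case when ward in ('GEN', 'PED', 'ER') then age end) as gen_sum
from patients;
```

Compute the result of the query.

patient=Noor: ✗
patient=Lena: ✗
patient=Farah: ✓ → 47
patient=Quinn: ✓ → 8
patient=Tara: ✓ → 70
patient=Zane: ✓ → 71
patient=Rosa: ✓ → 27
patient=Priya: ✓ → 59
patient=Wes: ✗
gen_sum = 47 + 8 + 70 + 71 + 27 + 59 = 282

282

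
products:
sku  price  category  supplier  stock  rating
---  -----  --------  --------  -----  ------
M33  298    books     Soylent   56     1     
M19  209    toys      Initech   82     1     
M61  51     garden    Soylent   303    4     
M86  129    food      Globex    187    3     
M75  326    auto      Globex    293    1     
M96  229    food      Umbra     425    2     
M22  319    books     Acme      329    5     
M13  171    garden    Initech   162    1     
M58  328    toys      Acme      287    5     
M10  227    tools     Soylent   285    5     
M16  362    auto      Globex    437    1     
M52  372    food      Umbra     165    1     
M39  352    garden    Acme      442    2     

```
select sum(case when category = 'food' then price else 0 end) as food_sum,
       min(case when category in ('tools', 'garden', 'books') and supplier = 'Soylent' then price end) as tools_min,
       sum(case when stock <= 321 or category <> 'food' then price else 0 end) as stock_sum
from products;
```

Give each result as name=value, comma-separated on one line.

[food_sum: category = 'food']
sku=M33: ✗
sku=M19: ✗
sku=M61: ✗
sku=M86: ✓ → 129
sku=M75: ✗
sku=M96: ✓ → 229
sku=M22: ✗
sku=M13: ✗
sku=M58: ✗
sku=M10: ✗
sku=M16: ✗
sku=M52: ✓ → 372
sku=M39: ✗
food_sum = 129 + 229 + 372 = 730
—
[tools_min: category in ('tools', 'garden', 'books') and supplier = 'Soylent']
sku=M33: ✓ → 298
sku=M19: ✗
sku=M61: ✓ → 51
sku=M86: ✗
sku=M75: ✗
sku=M96: ✗
sku=M22: ✗
sku=M13: ✗
sku=M58: ✗
sku=M10: ✓ → 227
sku=M16: ✗
sku=M52: ✗
sku=M39: ✗
tools_min = MIN(298, 51, 227) = 51
—
[stock_sum: stock <= 321 or category <> 'food']
sku=M33: ✓ → 298
sku=M19: ✓ → 209
sku=M61: ✓ → 51
sku=M86: ✓ → 129
sku=M75: ✓ → 326
sku=M96: ✗
sku=M22: ✓ → 319
sku=M13: ✓ → 171
sku=M58: ✓ → 328
sku=M10: ✓ → 227
sku=M16: ✓ → 362
sku=M52: ✓ → 372
sku=M39: ✓ → 352
stock_sum = 298 + 209 + 51 + 129 + 326 + 319 + 171 + 328 + 227 + 362 + 372 + 352 = 3144

food_sum=730, tools_min=51, stock_sum=3144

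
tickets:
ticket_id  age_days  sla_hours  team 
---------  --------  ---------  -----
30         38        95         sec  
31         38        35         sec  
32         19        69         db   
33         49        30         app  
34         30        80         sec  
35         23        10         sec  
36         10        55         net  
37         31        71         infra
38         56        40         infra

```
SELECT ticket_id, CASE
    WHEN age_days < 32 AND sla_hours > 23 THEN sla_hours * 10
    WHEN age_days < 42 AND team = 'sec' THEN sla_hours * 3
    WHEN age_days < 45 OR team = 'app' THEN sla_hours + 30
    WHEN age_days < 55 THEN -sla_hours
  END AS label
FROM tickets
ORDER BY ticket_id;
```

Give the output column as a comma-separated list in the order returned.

285, 105, 690, 60, 800, 30, 550, 710, NULL

ticket_id=30: age_days < 42 AND team = 'sec' → 285
ticket_id=31: age_days < 42 AND team = 'sec' → 105
ticket_id=32: age_days < 32 AND sla_hours > 23 → 690
ticket_id=33: age_days < 45 OR team = 'app' → 60
ticket_id=34: age_days < 32 AND sla_hours > 23 → 800
ticket_id=35: age_days < 42 AND team = 'sec' → 30
ticket_id=36: age_days < 32 AND sla_hours > 23 → 550
ticket_id=37: age_days < 32 AND sla_hours > 23 → 710
ticket_id=38: (no match → NULL) → NULL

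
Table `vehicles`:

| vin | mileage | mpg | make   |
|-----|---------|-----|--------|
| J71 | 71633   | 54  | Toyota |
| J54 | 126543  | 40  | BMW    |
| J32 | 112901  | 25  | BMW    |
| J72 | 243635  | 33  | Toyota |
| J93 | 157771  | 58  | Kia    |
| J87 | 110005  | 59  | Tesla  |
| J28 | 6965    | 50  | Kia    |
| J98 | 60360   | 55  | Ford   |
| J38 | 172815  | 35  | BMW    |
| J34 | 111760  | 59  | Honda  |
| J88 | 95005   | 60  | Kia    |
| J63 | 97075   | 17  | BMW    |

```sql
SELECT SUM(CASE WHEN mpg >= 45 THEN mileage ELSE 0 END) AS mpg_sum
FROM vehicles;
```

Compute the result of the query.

613499

vin=J71: ✓ → 71633
vin=J54: ✗
vin=J32: ✗
vin=J72: ✗
vin=J93: ✓ → 157771
vin=J87: ✓ → 110005
vin=J28: ✓ → 6965
vin=J98: ✓ → 60360
vin=J38: ✗
vin=J34: ✓ → 111760
vin=J88: ✓ → 95005
vin=J63: ✗
mpg_sum = 71633 + 157771 + 110005 + 6965 + 60360 + 111760 + 95005 = 613499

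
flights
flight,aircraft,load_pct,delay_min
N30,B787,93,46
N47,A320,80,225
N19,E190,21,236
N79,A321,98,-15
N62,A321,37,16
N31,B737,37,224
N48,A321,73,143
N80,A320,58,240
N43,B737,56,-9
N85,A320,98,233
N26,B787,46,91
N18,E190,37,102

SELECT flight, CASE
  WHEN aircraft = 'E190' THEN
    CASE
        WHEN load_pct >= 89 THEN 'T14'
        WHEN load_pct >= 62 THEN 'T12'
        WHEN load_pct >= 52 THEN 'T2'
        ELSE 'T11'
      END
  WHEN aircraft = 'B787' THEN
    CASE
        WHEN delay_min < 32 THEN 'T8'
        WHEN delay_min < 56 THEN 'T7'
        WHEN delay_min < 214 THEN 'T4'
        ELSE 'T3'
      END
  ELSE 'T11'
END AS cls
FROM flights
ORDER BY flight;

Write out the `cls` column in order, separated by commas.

flight=N18: aircraft='E190' → inner[ELSE] → T11
flight=N19: aircraft='E190' → inner[ELSE] → T11
flight=N26: aircraft='B787' → inner[delay_min < 214] → T4
flight=N30: aircraft='B787' → inner[delay_min < 56] → T7
flight=N31: aircraft='B737' → outer ELSE → T11
flight=N43: aircraft='B737' → outer ELSE → T11
flight=N47: aircraft='A320' → outer ELSE → T11
flight=N48: aircraft='A321' → outer ELSE → T11
flight=N62: aircraft='A321' → outer ELSE → T11
flight=N79: aircraft='A321' → outer ELSE → T11
flight=N80: aircraft='A320' → outer ELSE → T11
flight=N85: aircraft='A320' → outer ELSE → T11

T11, T11, T4, T7, T11, T11, T11, T11, T11, T11, T11, T11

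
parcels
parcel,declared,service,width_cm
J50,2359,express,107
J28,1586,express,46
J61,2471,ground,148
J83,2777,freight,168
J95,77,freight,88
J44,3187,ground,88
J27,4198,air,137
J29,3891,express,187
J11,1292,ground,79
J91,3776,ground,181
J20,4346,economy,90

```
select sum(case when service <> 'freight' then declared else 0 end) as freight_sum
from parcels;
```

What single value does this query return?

27106

parcel=J50: ✓ → 2359
parcel=J28: ✓ → 1586
parcel=J61: ✓ → 2471
parcel=J83: ✗
parcel=J95: ✗
parcel=J44: ✓ → 3187
parcel=J27: ✓ → 4198
parcel=J29: ✓ → 3891
parcel=J11: ✓ → 1292
parcel=J91: ✓ → 3776
parcel=J20: ✓ → 4346
freight_sum = 2359 + 1586 + 2471 + 3187 + 4198 + 3891 + 1292 + 3776 + 4346 = 27106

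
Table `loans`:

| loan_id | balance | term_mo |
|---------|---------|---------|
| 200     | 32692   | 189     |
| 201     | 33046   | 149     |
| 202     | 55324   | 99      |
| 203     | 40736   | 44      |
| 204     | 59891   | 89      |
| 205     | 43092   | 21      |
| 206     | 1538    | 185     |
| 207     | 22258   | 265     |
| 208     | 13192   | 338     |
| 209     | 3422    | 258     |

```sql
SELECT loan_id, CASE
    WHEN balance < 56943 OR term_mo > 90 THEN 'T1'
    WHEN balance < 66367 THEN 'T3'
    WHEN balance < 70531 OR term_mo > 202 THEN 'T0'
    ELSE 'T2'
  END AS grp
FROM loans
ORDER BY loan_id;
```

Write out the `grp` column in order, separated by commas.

T1, T1, T1, T1, T3, T1, T1, T1, T1, T1

loan_id=200: balance < 56943 OR term_mo > 90 → T1
loan_id=201: balance < 56943 OR term_mo > 90 → T1
loan_id=202: balance < 56943 OR term_mo > 90 → T1
loan_id=203: balance < 56943 OR term_mo > 90 → T1
loan_id=204: balance < 66367 → T3
loan_id=205: balance < 56943 OR term_mo > 90 → T1
loan_id=206: balance < 56943 OR term_mo > 90 → T1
loan_id=207: balance < 56943 OR term_mo > 90 → T1
loan_id=208: balance < 56943 OR term_mo > 90 → T1
loan_id=209: balance < 56943 OR term_mo > 90 → T1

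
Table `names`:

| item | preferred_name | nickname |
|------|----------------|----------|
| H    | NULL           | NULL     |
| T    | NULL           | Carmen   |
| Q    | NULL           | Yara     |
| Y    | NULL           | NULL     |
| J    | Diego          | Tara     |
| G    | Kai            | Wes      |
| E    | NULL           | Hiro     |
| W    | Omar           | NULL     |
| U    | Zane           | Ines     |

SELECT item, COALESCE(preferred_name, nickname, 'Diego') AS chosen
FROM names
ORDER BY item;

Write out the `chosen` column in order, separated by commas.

item=E: preferred_name=NULL, nickname=Hiro → Hiro
item=G: preferred_name=Kai → Kai
item=H: preferred_name=NULL, nickname=NULL, → literal Diego → Diego
item=J: preferred_name=Diego → Diego
item=Q: preferred_name=NULL, nickname=Yara → Yara
item=T: preferred_name=NULL, nickname=Carmen → Carmen
item=U: preferred_name=Zane → Zane
item=W: preferred_name=Omar → Omar
item=Y: preferred_name=NULL, nickname=NULL, → literal Diego → Diego

Hiro, Kai, Diego, Diego, Yara, Carmen, Zane, Omar, Diego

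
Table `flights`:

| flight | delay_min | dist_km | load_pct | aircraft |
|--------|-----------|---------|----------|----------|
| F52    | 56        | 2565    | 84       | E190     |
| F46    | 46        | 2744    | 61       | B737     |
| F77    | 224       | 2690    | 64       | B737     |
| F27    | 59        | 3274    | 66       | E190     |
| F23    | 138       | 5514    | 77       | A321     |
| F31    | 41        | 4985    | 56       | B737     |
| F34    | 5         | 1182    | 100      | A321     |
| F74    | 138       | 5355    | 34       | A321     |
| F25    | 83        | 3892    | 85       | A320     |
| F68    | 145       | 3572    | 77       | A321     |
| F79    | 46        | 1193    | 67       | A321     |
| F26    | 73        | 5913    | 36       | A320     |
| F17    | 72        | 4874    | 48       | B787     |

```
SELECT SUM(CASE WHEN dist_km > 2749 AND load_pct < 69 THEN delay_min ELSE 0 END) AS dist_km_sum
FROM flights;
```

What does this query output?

flight=F52: ✗
flight=F46: ✗
flight=F77: ✗
flight=F27: ✓ → 59
flight=F23: ✗
flight=F31: ✓ → 41
flight=F34: ✗
flight=F74: ✓ → 138
flight=F25: ✗
flight=F68: ✗
flight=F79: ✗
flight=F26: ✓ → 73
flight=F17: ✓ → 72
dist_km_sum = 59 + 41 + 138 + 73 + 72 = 383

383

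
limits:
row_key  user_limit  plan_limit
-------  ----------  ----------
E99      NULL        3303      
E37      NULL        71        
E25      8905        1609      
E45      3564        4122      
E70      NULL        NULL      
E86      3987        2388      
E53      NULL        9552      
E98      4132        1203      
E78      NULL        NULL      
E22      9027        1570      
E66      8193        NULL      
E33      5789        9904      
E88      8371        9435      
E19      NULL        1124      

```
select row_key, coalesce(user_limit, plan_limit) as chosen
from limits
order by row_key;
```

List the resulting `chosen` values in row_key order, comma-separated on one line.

row_key=E19: user_limit=NULL, plan_limit=1124 → 1124
row_key=E22: user_limit=9027 → 9027
row_key=E25: user_limit=8905 → 8905
row_key=E33: user_limit=5789 → 5789
row_key=E37: user_limit=NULL, plan_limit=71 → 71
row_key=E45: user_limit=3564 → 3564
row_key=E53: user_limit=NULL, plan_limit=9552 → 9552
row_key=E66: user_limit=8193 → 8193
row_key=E70: user_limit=NULL, plan_limit=NULL (all NULL) → NULL
row_key=E78: user_limit=NULL, plan_limit=NULL (all NULL) → NULL
row_key=E86: user_limit=3987 → 3987
row_key=E88: user_limit=8371 → 8371
row_key=E98: user_limit=4132 → 4132
row_key=E99: user_limit=NULL, plan_limit=3303 → 3303

1124, 9027, 8905, 5789, 71, 3564, 9552, 8193, NULL, NULL, 3987, 8371, 4132, 3303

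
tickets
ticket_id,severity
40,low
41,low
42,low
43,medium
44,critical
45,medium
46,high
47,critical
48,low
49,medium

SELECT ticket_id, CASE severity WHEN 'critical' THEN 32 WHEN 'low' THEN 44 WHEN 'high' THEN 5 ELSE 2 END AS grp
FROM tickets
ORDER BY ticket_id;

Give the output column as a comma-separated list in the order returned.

ticket_id=40: severity='low' → 44
ticket_id=41: severity='low' → 44
ticket_id=42: severity='low' → 44
ticket_id=43: ELSE → 2
ticket_id=44: severity='critical' → 32
ticket_id=45: ELSE → 2
ticket_id=46: severity='high' → 5
ticket_id=47: severity='critical' → 32
ticket_id=48: severity='low' → 44
ticket_id=49: ELSE → 2

44, 44, 44, 2, 32, 2, 5, 32, 44, 2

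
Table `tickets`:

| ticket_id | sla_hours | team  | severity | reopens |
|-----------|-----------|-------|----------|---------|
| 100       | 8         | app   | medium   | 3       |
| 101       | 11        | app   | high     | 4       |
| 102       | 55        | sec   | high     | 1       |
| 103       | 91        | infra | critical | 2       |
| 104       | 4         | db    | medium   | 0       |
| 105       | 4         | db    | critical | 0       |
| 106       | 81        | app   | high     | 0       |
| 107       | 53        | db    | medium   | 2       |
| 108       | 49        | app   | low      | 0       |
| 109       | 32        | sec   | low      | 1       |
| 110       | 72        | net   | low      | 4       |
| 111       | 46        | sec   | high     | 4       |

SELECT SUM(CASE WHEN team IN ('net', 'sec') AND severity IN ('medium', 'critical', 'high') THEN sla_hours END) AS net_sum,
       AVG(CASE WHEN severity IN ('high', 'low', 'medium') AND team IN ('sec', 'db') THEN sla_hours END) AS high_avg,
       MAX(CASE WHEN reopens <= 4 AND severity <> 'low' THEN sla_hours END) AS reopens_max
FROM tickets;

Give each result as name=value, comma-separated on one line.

net_sum=101, high_avg=38, reopens_max=91

[net_sum: team IN ('net', 'sec') AND severity IN ('medium', 'critical', 'high')]
ticket_id=100: ✗
ticket_id=101: ✗
ticket_id=102: ✓ → 55
ticket_id=103: ✗
ticket_id=104: ✗
ticket_id=105: ✗
ticket_id=106: ✗
ticket_id=107: ✗
ticket_id=108: ✗
ticket_id=109: ✗
ticket_id=110: ✗
ticket_id=111: ✓ → 46
net_sum = 55 + 46 = 101
—
[high_avg: severity IN ('high', 'low', 'medium') AND team IN ('sec', 'db')]
ticket_id=100: ✗
ticket_id=101: ✗
ticket_id=102: ✓ → 55
ticket_id=103: ✗
ticket_id=104: ✓ → 4
ticket_id=105: ✗
ticket_id=106: ✗
ticket_id=107: ✓ → 53
ticket_id=108: ✗
ticket_id=109: ✓ → 32
ticket_id=110: ✗
ticket_id=111: ✓ → 46
high_avg = (55 + 4 + 53 + 32 + 46) / 5 = 38
—
[reopens_max: reopens <= 4 AND severity <> 'low']
ticket_id=100: ✓ → 8
ticket_id=101: ✓ → 11
ticket_id=102: ✓ → 55
ticket_id=103: ✓ → 91
ticket_id=104: ✓ → 4
ticket_id=105: ✓ → 4
ticket_id=106: ✓ → 81
ticket_id=107: ✓ → 53
ticket_id=108: ✗
ticket_id=109: ✗
ticket_id=110: ✗
ticket_id=111: ✓ → 46
reopens_max = MAX(8, 11, 55, 91, 4, 4, 81, 53, 46) = 91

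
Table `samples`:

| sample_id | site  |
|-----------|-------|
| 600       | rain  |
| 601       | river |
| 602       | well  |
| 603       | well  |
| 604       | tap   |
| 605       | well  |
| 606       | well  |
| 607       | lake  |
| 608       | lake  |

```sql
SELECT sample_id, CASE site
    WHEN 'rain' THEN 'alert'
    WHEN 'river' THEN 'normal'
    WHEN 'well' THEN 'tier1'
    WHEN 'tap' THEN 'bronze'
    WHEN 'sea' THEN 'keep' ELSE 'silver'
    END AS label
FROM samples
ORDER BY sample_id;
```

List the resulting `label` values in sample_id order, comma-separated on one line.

alert, normal, tier1, tier1, bronze, tier1, tier1, silver, silver

sample_id=600: site='rain' → alert
sample_id=601: site='river' → normal
sample_id=602: site='well' → tier1
sample_id=603: site='well' → tier1
sample_id=604: site='tap' → bronze
sample_id=605: site='well' → tier1
sample_id=606: site='well' → tier1
sample_id=607: ELSE → silver
sample_id=608: ELSE → silver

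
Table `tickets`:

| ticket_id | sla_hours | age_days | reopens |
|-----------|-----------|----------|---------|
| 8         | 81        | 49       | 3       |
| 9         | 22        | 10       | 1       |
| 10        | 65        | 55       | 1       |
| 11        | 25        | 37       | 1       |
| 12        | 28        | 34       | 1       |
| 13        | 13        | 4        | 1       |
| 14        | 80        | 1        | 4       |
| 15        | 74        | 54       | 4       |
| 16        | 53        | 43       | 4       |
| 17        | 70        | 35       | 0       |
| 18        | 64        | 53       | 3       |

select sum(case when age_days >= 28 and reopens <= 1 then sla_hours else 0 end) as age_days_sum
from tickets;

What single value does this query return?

ticket_id=8: ✗
ticket_id=9: ✗
ticket_id=10: ✓ → 65
ticket_id=11: ✓ → 25
ticket_id=12: ✓ → 28
ticket_id=13: ✗
ticket_id=14: ✗
ticket_id=15: ✗
ticket_id=16: ✗
ticket_id=17: ✓ → 70
ticket_id=18: ✗
age_days_sum = 65 + 25 + 28 + 70 = 188

188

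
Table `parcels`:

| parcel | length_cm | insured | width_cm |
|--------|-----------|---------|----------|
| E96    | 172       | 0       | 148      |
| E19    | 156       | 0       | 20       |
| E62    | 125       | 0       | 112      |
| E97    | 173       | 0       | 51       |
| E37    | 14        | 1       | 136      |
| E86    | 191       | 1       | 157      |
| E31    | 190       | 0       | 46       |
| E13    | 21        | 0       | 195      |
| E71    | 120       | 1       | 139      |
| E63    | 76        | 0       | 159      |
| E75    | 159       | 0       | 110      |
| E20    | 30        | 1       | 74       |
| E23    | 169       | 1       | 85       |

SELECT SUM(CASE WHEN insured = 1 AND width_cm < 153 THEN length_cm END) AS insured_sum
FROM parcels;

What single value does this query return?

333

parcel=E96: ✗
parcel=E19: ✗
parcel=E62: ✗
parcel=E97: ✗
parcel=E37: ✓ → 14
parcel=E86: ✗
parcel=E31: ✗
parcel=E13: ✗
parcel=E71: ✓ → 120
parcel=E63: ✗
parcel=E75: ✗
parcel=E20: ✓ → 30
parcel=E23: ✓ → 169
insured_sum = 14 + 120 + 30 + 169 = 333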